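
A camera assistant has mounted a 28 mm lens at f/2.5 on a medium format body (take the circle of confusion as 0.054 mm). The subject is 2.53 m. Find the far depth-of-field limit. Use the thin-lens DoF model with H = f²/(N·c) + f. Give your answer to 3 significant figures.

4.45 m

Hyperfocal distance H = f²/(N·c) + f = 28²/(2.5 × 0.054) + 28 = 784/0.135 + 28 ≈ 5835.4 mm ≈ 5.835 m.
Far limit Df = s·(H − f)/(H − s) = 2530 × (5835.4 − 28) / (5835.4 − 2530) = 2530 × 5807.4 / 3305.4 ≈ 4445.1 mm ≈ 4.45 m.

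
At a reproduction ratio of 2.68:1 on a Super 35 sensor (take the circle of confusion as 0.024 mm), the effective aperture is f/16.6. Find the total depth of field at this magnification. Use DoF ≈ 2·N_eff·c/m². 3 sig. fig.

0.111 mm

At magnification m, DoF ≈ 2·N_eff·c/m² = 2 × 16.6 × 0.024 / 2.68² = 0.7968 / 7.182 ≈ 0.111 mm.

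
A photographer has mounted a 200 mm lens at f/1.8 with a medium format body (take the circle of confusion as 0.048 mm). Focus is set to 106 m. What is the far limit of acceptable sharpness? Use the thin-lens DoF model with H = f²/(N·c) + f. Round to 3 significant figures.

Hyperfocal distance H = f²/(N·c) + f = 200²/(1.8 × 0.048) + 200 = 40000/0.0864 + 200 ≈ 463163.0 mm ≈ 463.2 m.
Far limit Df = s·(H − f)/(H − s) = 106000 × (463163.0 − 200) / (463163.0 − 106000) = 106000 × 462963.0 / 357163.0 ≈ 137400 mm ≈ 137 m.

137 m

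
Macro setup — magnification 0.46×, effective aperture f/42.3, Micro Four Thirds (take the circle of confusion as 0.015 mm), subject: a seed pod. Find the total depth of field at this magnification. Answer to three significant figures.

6.00 mm

At magnification m, DoF ≈ 2·N_eff·c/m² = 2 × 42.3 × 0.015 / 0.46² = 1.269 / 0.2116 ≈ 6 mm.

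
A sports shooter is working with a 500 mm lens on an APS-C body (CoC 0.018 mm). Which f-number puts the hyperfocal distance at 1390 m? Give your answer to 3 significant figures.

Rearrange H = f²/(N·c) + f for N: N = f² / ((H − f)·c).
N = 500² / ((1390000 − 500) × 0.018) = 250000 / 25011 ≈ 10.

f/10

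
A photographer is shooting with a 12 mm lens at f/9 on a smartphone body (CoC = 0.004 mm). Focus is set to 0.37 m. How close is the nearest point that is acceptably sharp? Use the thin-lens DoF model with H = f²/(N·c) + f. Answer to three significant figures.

340 mm

Hyperfocal distance H = f²/(N·c) + f = 12²/(9 × 0.004) + 12 = 144/0.036 + 12 ≈ 4012.0 mm ≈ 4.012 m.
Near limit Dn = s·(H − f)/(H + s − 2f) = 370 × (4012.0 − 12) / (4012.0 + 370 − 2 × 12) = 370 × 4000.0 / 4358.0 ≈ 339.61 mm.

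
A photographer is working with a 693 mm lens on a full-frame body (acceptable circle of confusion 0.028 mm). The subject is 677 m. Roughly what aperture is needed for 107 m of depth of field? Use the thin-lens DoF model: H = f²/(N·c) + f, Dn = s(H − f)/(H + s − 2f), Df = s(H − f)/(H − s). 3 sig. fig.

f/1.99

Write h = H − f = f²/(N·c). The thin-lens limits are Dn = s·h/(h + (s−f)) and Df = s·h/(h − (s−f)), so DoF = Df − Dn = 2·s·(s−f)·h / (h² − (s−f)²).
That is a quadratic in h: DoF·h² − 2·s·(s−f)·h − DoF·(s−f)² = 0 ⇒ h = (s−f)·(s + √(s² + DoF²)) / DoF = 676307 × (677000 + √(677000² + 107000²)) / 107000 = 676307 × (677000 + 685404) / 107000 ≈ 8611243 mm.
Then N = f²/(c·h) = 693² / (0.028 × 8611243) = 480249 / 241115 ≈ 1.99.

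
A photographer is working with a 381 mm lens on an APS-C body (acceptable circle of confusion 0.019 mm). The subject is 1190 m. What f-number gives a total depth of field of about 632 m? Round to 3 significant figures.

f/1.60

Write h = H − f = f²/(N·c). The thin-lens limits are Dn = s·h/(h + (s−f)) and Df = s·h/(h − (s−f)), so DoF = Df − Dn = 2·s·(s−f)·h / (h² − (s−f)²).
That is a quadratic in h: DoF·h² − 2·s·(s−f)·h − DoF·(s−f)² = 0 ⇒ h = (s−f)·(s + √(s² + DoF²)) / DoF = 1189619 × (1190000 + √(1190000² + 632000²)) / 632000 = 1189619 × (1190000 + 1347414) / 632000 ≈ 4776196 mm.
Then N = f²/(c·h) = 381² / (0.019 × 4776196) = 145161 / 90748 ≈ 1.60.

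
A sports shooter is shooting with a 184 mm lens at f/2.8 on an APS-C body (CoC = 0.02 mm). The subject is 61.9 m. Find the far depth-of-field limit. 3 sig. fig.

68.9 m

Hyperfocal distance H = f²/(N·c) + f = 184²/(2.8 × 0.02) + 184 = 33856/0.056 + 184 ≈ 604755.4 mm ≈ 604.8 m.
Far limit Df = s·(H − f)/(H − s) = 61900 × (604755.4 − 184) / (604755.4 − 61900) = 61900 × 604571.4 / 542855.4 ≈ 68937 mm ≈ 68.9 m.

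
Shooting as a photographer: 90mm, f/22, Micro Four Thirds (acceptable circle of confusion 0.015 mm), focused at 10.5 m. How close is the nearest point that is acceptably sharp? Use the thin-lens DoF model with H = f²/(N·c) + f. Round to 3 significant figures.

Hyperfocal distance H = f²/(N·c) + f = 90²/(22 × 0.015) + 90 = 8100/0.33 + 90 ≈ 24635.5 mm ≈ 24.64 m.
Near limit Dn = s·(H − f)/(H + s − 2f) = 10500 × (24635.5 − 90) / (24635.5 + 10500 − 2 × 90) = 10500 × 24545.5 / 34955.5 ≈ 7373.0 mm ≈ 7.37 m.

7.37 m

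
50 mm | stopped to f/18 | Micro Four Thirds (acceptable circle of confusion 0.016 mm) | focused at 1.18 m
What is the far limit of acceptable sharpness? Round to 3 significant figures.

1.36 m

Hyperfocal distance H = f²/(N·c) + f = 50²/(18 × 0.016) + 50 = 2500/0.288 + 50 ≈ 8730.6 mm ≈ 8.731 m.
Far limit Df = s·(H − f)/(H − s) = 1180 × (8730.6 − 50) / (8730.6 − 1180) = 1180 × 8680.6 / 7550.6 ≈ 1356.6 mm ≈ 1.36 m.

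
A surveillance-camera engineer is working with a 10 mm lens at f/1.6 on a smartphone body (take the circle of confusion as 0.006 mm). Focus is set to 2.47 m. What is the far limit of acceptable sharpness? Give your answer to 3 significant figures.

3.23 m

Hyperfocal distance H = f²/(N·c) + f = 10²/(1.6 × 0.006) + 10 = 100/0.0096 + 10 ≈ 10426.7 mm ≈ 10.43 m.
Far limit Df = s·(H − f)/(H − s) = 2470 × (10426.7 − 10) / (10426.7 − 2470) = 2470 × 10416.7 / 7956.7 ≈ 3233.7 mm ≈ 3.23 m.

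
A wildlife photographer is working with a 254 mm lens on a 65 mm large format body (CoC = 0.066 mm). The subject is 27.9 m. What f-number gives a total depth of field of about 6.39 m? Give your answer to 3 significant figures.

f/4

Write h = H − f = f²/(N·c). The thin-lens limits are Dn = s·h/(h + (s−f)) and Df = s·h/(h − (s−f)), so DoF = Df − Dn = 2·s·(s−f)·h / (h² − (s−f)²).
That is a quadratic in h: DoF·h² − 2·s·(s−f)·h − DoF·(s−f)² = 0 ⇒ h = (s−f)·(s + √(s² + DoF²)) / DoF = 27646 × (27900 + √(27900² + 6390²)) / 6390 = 27646 × (27900 + 28622.4) / 6390 ≈ 244541 mm.
Then N = f²/(c·h) = 254² / (0.066 × 244541) = 64516 / 16140 ≈ 4.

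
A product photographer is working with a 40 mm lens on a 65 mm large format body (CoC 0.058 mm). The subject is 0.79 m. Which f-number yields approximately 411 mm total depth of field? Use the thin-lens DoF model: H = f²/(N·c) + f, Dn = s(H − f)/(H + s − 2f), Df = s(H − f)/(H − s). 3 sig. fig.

Write h = H − f = f²/(N·c). The thin-lens limits are Dn = s·h/(h + (s−f)) and Df = s·h/(h − (s−f)), so DoF = Df − Dn = 2·s·(s−f)·h / (h² − (s−f)²).
That is a quadratic in h: DoF·h² − 2·s·(s−f)·h − DoF·(s−f)² = 0 ⇒ h = (s−f)·(s + √(s² + DoF²)) / DoF = 750 × (790 + √(790² + 411²)) / 411 = 750 × (790 + 890.517) / 411 ≈ 3066.6 mm.
Then N = f²/(c·h) = 40² / (0.058 × 3066.6) = 1600 / 177.86 ≈ 9.

f/9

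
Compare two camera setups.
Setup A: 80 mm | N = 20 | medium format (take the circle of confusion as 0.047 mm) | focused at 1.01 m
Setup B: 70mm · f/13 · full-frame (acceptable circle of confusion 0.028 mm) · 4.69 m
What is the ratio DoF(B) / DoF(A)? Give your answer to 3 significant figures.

13.0

Setup A: H = 80²/(20×0.047) + 80 ≈ 6888.5 mm; DoF = Df − Dn = 1169.79 − 888.62 ≈ 281.17 mm.
Setup B: H = 70²/(13×0.028) + 70 ≈ 13531.5 mm; DoF = Df − Dn = 7140.7 − 3491.7 ≈ 3649.0 mm.
Ratio = 3649.0 / 281.17 ≈ 13.0.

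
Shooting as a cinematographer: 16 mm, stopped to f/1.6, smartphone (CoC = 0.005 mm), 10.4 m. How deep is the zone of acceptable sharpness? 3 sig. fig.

Hyperfocal distance H = f²/(N·c) + f = 16²/(1.6 × 0.005) + 16 = 256/0.008 + 16 ≈ 32016.0 mm ≈ 32.02 m.
Near limit Dn = s·(H − f)/(H + s − 2f) = 10400 × (32016.0 − 16) / (32016.0 + 10400 − 2 × 16) = 10400 × 32000.0 / 42384.0 ≈ 7852.0 mm.
Far limit Df = s·(H − f)/(H − s) = 10400 × (32016.0 − 16) / (32016.0 − 10400) = 10400 × 32000.0 / 21616.0 ≈ 15396.0 mm.
Depth of field = Df − Dn = 15396.0 − 7852.0 ≈ 7544.0 mm ≈ 7.54 m.

7.54 m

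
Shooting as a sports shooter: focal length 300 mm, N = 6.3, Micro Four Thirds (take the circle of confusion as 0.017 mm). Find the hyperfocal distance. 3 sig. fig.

841 m

Hyperfocal distance H = f²/(N·c) + f = 300²/(6.3 × 0.017) + 300 = 90000/0.1071 + 300 ≈ 840636.1 mm ≈ 841 m.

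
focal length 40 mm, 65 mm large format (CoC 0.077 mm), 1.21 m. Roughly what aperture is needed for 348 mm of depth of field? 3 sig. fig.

Write h = H − f = f²/(N·c). The thin-lens limits are Dn = s·h/(h + (s−f)) and Df = s·h/(h − (s−f)), so DoF = Df − Dn = 2·s·(s−f)·h / (h² − (s−f)²).
That is a quadratic in h: DoF·h² − 2·s·(s−f)·h − DoF·(s−f)² = 0 ⇒ h = (s−f)·(s + √(s² + DoF²)) / DoF = 1170 × (1210 + √(1210² + 348²)) / 348 = 1170 × (1210 + 1259.05) / 348 ≈ 8301.1 mm.
Then N = f²/(c·h) = 40² / (0.077 × 8301.1) = 1600 / 639.19 ≈ 2.50.

f/2.50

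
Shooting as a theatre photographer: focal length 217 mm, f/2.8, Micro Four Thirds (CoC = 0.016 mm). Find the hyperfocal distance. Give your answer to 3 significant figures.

1050 m

Hyperfocal distance H = f²/(N·c) + f = 217²/(2.8 × 0.016) + 217 = 47089/0.0448 + 217 ≈ 1051310.8 mm ≈ 1050 m.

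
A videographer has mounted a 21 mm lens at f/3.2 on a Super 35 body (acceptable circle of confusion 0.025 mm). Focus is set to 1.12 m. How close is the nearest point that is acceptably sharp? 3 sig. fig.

0.934 m

Hyperfocal distance H = f²/(N·c) + f = 21²/(3.2 × 0.025) + 21 = 441/0.08 + 21 ≈ 5533.5 mm ≈ 5.533 m.
Near limit Dn = s·(H − f)/(H + s − 2f) = 1120 × (5533.5 − 21) / (5533.5 + 1120 − 2 × 21) = 1120 × 5512.5 / 6611.5 ≈ 933.83 mm ≈ 0.934 m.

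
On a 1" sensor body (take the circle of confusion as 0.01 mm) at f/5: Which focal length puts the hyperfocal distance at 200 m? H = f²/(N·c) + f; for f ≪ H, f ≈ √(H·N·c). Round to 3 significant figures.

100 mm

From H = f²/(N·c) + f, with f ≪ H: f ≈ √(H·N·c) = √(200000 × 5 × 0.01) = √10000 ≈ 100.0 mm.
The +f correction barely moves this — solving exactly, f² + N·c·f − N·c·H = 0 ⇒ f = (−N·c + √((N·c)² + 4·N·c·H))/2 = (−0.05 + √40000)/2 ≈ 99.975 mm, so f ≈ 100 mm.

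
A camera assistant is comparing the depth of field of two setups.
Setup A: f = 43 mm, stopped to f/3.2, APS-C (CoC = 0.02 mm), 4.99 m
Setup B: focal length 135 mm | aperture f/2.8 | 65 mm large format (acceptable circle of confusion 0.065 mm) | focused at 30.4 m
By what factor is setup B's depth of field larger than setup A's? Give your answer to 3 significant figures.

11.5

Setup A: H = 43²/(3.2×0.02) + 43 ≈ 28933.6 mm; DoF = Df − Dn = 6021.0 − 4260.5 ≈ 1760.5 mm.
Setup B: H = 135²/(2.8×0.065) + 135 ≈ 100272.4 mm; DoF = Df − Dn = 43568 − 23344 ≈ 20224 mm.
Ratio = 20224 / 1760.5 ≈ 11.5.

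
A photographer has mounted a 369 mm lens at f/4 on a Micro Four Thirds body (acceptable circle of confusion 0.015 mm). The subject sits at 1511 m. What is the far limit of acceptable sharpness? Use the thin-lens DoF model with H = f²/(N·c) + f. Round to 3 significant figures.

Hyperfocal distance H = f²/(N·c) + f = 369²/(4 × 0.015) + 369 = 136161/0.06 + 369 ≈ 2269719.0 mm ≈ 2270 m.
Far limit Df = s·(H − f)/(H − s) = 1511000 × (2269719.0 − 369) / (2269719.0 − 1511000) = 1511000 × 2269350.0 / 758719.0 ≈ 4519444 mm ≈ 4520 m.

4520 m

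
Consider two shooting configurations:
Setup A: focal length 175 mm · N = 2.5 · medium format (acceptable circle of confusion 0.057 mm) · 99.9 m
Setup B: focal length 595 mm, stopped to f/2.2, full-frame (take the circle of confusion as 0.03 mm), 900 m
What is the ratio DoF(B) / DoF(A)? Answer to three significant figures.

2.63

Setup A: H = 175²/(2.5×0.057) + 175 ≈ 215087.3 mm; DoF = Df − Dn = 186390 − 68236 ≈ 118154 mm.
Setup B: H = 595²/(2.2×0.03) + 595 ≈ 5364610.2 mm; DoF = Df − Dn = 1081307 − 770763 ≈ 310544 mm.
Ratio = 310544 / 118154 ≈ 2.63.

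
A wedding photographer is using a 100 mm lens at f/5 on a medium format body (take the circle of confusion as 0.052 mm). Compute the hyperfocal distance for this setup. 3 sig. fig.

38.6 m

Hyperfocal distance H = f²/(N·c) + f = 100²/(5 × 0.052) + 100 = 10000/0.26 + 100 ≈ 38561.5 mm ≈ 38.6 m.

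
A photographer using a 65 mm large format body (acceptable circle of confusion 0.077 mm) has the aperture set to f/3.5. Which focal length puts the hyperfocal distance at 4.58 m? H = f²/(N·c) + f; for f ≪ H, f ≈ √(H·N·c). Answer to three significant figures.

35.0 mm

From H = f²/(N·c) + f, with f ≪ H: f ≈ √(H·N·c) = √(4580 × 3.5 × 0.077) = √1234.3 ≈ 35.13 mm.
Exact: f² + N·c·f − N·c·H = 0 ⇒ f = (−N·c + √((N·c)² + 4·N·c·H))/2 = (−0.2695 + √4937.3)/2 ≈ 34.998 mm ≈ 35.0 mm.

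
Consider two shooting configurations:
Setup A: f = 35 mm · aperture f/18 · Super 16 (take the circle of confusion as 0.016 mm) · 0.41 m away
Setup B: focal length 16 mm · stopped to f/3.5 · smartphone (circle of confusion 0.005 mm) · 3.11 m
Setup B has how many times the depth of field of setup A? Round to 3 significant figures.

18.9

Setup A: H = 35²/(18×0.016) + 35 ≈ 4288.5 mm; DoF = Df − Dn = 449.642 − 376.782 ≈ 72.860 mm.
Setup B: H = 16²/(3.5×0.005) + 16 ≈ 14644.6 mm; DoF = Df − Dn = 3944.2 − 2567.1 ≈ 1377.1 mm.
Ratio = 1377.1 / 72.860 ≈ 18.9.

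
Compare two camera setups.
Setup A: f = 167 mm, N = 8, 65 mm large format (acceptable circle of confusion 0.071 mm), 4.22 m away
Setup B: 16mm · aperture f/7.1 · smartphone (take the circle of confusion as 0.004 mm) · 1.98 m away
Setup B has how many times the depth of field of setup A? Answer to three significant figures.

Setup A: H = 167²/(8×0.071) + 167 ≈ 49267.4 mm; DoF = Df − Dn = 4599.68 − 3898.22 ≈ 701.46 mm.
Setup B: H = 16²/(7.1×0.004) + 16 ≈ 9030.1 mm; DoF = Df − Dn = 2531.58 − 1625.77 ≈ 905.81 mm.
Ratio = 905.81 / 701.46 ≈ 1.29.

1.29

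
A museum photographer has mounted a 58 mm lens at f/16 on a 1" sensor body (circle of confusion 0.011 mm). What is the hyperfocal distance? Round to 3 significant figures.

Hyperfocal distance H = f²/(N·c) + f = 58²/(16 × 0.011) + 58 = 3364/0.176 + 58 ≈ 19171.6 mm ≈ 19.2 m.

19.2 m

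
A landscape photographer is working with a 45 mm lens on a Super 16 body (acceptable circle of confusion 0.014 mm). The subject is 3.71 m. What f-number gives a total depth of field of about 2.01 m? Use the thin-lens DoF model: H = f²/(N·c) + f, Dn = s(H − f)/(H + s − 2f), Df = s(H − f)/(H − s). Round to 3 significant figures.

f/10

Write h = H − f = f²/(N·c). The thin-lens limits are Dn = s·h/(h + (s−f)) and Df = s·h/(h − (s−f)), so DoF = Df − Dn = 2·s·(s−f)·h / (h² − (s−f)²).
That is a quadratic in h: DoF·h² − 2·s·(s−f)·h − DoF·(s−f)² = 0 ⇒ h = (s−f)·(s + √(s² + DoF²)) / DoF = 3665 × (3710 + √(3710² + 2010²)) / 2010 = 3665 × (3710 + 4219.50) / 2010 ≈ 14459 mm.
Then N = f²/(c·h) = 45² / (0.014 × 14459) = 2025 / 202.42 ≈ 10.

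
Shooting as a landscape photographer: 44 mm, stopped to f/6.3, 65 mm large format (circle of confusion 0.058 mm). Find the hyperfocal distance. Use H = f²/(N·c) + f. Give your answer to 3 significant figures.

Hyperfocal distance H = f²/(N·c) + f = 44²/(6.3 × 0.058) + 44 = 1936/0.3654 + 44 ≈ 5342.3 mm ≈ 5.34 m.

5.34 m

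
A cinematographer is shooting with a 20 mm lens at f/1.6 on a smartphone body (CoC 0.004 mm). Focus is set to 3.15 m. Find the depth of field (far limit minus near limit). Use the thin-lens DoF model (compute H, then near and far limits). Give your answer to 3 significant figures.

Hyperfocal distance H = f²/(N·c) + f = 20²/(1.6 × 0.004) + 20 = 400/0.0064 + 20 ≈ 62520.0 mm ≈ 62.52 m.
Near limit Dn = s·(H − f)/(H + s − 2f) = 3150 × (62520.0 − 20) / (62520.0 + 3150 − 2 × 20) = 3150 × 62500.0 / 65630.0 ≈ 2999.77 mm.
Far limit Df = s·(H − f)/(H − s) = 3150 × (62520.0 − 20) / (62520.0 − 3150) = 3150 × 62500.0 / 59370.0 ≈ 3316.07 mm.
Depth of field = Df − Dn = 3316.07 − 2999.77 ≈ 316.30 mm.

316 mm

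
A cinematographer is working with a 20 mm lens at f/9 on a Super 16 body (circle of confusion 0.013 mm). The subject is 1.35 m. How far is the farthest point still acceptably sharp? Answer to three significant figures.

Hyperfocal distance H = f²/(N·c) + f = 20²/(9 × 0.013) + 20 = 400/0.117 + 20 ≈ 3438.8 mm ≈ 3.439 m.
Far limit Df = s·(H − f)/(H − s) = 1350 × (3438.8 − 20) / (3438.8 − 1350) = 1350 × 3418.8 / 2088.8 ≈ 2209.6 mm ≈ 2.21 m.

2.21 m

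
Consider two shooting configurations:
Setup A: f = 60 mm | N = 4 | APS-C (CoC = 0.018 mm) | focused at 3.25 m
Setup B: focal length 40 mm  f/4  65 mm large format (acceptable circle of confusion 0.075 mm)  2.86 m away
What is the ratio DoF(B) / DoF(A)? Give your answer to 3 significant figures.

10.1

Setup A: H = 60²/(4×0.018) + 60 ≈ 50060.0 mm; DoF = Df − Dn = 3471.48 − 3055.09 ≈ 416.39 mm.
Setup B: H = 40²/(4×0.075) + 40 ≈ 5373.3 mm; DoF = Df − Dn = 6069.0 − 1870.8 ≈ 4198.2 mm.
Ratio = 4198.2 / 416.39 ≈ 10.1.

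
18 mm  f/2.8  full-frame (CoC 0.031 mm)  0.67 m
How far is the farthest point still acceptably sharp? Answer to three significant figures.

0.812 m

Hyperfocal distance H = f²/(N·c) + f = 18²/(2.8 × 0.031) + 18 = 324/0.0868 + 18 ≈ 3750.7 mm ≈ 3.751 m.
Far limit Df = s·(H − f)/(H − s) = 670 × (3750.7 − 18) / (3750.7 − 670) = 670 × 3732.7 / 3080.7 ≈ 811.80 mm ≈ 0.812 m.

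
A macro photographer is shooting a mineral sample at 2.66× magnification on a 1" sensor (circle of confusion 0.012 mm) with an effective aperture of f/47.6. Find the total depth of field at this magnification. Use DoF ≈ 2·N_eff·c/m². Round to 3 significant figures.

At magnification m, DoF ≈ 2·N_eff·c/m² = 2 × 47.6 × 0.012 / 2.66² = 1.142 / 7.076 ≈ 0.161 mm.

0.161 mm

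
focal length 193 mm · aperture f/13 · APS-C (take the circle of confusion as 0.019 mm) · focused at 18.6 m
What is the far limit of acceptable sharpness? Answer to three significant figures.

Hyperfocal distance H = f²/(N·c) + f = 193²/(13 × 0.019) + 193 = 37249/0.247 + 193 ≈ 150998.7 mm ≈ 151.0 m.
Far limit Df = s·(H − f)/(H − s) = 18600 × (150998.7 − 193) / (150998.7 − 18600) = 18600 × 150805.7 / 132398.7 ≈ 21186 mm ≈ 21.2 m.

21.2 m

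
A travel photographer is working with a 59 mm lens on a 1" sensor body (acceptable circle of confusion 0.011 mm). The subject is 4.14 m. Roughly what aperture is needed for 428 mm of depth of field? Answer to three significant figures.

f/4

Write h = H − f = f²/(N·c). The thin-lens limits are Dn = s·h/(h + (s−f)) and Df = s·h/(h − (s−f)), so DoF = Df − Dn = 2·s·(s−f)·h / (h² − (s−f)²).
That is a quadratic in h: DoF·h² − 2·s·(s−f)·h − DoF·(s−f)² = 0 ⇒ h = (s−f)·(s + √(s² + DoF²)) / DoF = 4081 × (4140 + √(4140² + 428²)) / 428 = 4081 × (4140 + 4162.06) / 428 ≈ 79161 mm.
Then N = f²/(c·h) = 59² / (0.011 × 79161) = 3481 / 870.77 ≈ 4.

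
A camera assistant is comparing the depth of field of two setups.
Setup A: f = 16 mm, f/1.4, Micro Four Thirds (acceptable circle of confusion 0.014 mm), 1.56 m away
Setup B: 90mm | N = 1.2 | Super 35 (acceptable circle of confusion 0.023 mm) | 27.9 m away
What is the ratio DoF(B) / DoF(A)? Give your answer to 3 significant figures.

14.3

Setup A: H = 16²/(1.4×0.014) + 16 ≈ 13077.2 mm; DoF = Df − Dn = 1769.13 − 1395.08 ≈ 374.05 mm.
Setup B: H = 90²/(1.2×0.023) + 90 ≈ 293568.3 mm; DoF = Df − Dn = 30820.6 − 25485.0 ≈ 5335.6 mm.
Ratio = 5335.6 / 374.05 ≈ 14.3.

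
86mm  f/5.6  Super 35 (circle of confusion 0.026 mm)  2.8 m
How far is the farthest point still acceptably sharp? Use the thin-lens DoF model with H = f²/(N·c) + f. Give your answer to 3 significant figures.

2.96 m

Hyperfocal distance H = f²/(N·c) + f = 86²/(5.6 × 0.026) + 86 = 7396/0.1456 + 86 ≈ 50882.7 mm ≈ 50.88 m.
Far limit Df = s·(H − f)/(H − s) = 2800 × (50882.7 − 86) / (50882.7 − 2800) = 2800 × 50796.7 / 48082.7 ≈ 2958.0 mm ≈ 2.96 m.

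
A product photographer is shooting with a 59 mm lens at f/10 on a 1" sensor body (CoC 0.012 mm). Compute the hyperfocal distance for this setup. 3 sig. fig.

29.1 m

Hyperfocal distance H = f²/(N·c) + f = 59²/(10 × 0.012) + 59 = 3481/0.12 + 59 ≈ 29067.3 mm ≈ 29.1 m.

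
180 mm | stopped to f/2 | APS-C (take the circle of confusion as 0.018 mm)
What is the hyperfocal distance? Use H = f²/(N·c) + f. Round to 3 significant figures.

Hyperfocal distance H = f²/(N·c) + f = 180²/(2 × 0.018) + 180 = 32400/0.036 + 180 ≈ 900180.0 mm ≈ 900 m.

900 m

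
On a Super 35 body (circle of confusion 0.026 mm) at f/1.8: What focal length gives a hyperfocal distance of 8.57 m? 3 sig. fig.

20.0 mm

From H = f²/(N·c) + f, with f ≪ H: f ≈ √(H·N·c) = √(8570 × 1.8 × 0.026) = √401.08 ≈ 20.03 mm.
The +f correction barely moves this — solving exactly, f² + N·c·f − N·c·H = 0 ⇒ f = (−N·c + √((N·c)² + 4·N·c·H))/2 = (−0.0468 + √1604.3)/2 ≈ 20.003 mm, so f ≈ 20.0 mm.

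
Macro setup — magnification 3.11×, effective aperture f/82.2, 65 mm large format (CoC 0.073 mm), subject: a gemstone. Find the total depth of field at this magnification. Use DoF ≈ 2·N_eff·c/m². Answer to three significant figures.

At magnification m, DoF ≈ 2·N_eff·c/m² = 2 × 82.2 × 0.073 / 3.11² = 12 / 9.672 ≈ 1.24 mm.

1.24 mm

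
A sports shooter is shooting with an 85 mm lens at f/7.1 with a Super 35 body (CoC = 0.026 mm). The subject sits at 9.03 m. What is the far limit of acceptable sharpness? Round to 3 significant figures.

Hyperfocal distance H = f²/(N·c) + f = 85²/(7.1 × 0.026) + 85 = 7225/0.1846 + 85 ≈ 39223.7 mm ≈ 39.22 m.
Far limit Df = s·(H − f)/(H − s) = 9030 × (39223.7 − 85) / (39223.7 − 9030) = 9030 × 39138.7 / 30193.7 ≈ 11705 mm ≈ 11.7 m.

11.7 m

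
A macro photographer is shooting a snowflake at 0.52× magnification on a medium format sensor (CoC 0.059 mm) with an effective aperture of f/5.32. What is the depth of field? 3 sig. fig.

2.32 mm

At magnification m, DoF ≈ 2·N_eff·c/m² = 2 × 5.32 × 0.059 / 0.52² = 0.6278 / 0.2704 ≈ 2.32 mm.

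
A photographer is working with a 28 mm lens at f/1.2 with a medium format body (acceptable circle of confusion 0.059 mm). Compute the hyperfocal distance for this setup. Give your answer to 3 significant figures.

11.1 m

Hyperfocal distance H = f²/(N·c) + f = 28²/(1.2 × 0.059) + 28 = 784/0.0708 + 28 ≈ 11101.4 mm ≈ 11.1 m.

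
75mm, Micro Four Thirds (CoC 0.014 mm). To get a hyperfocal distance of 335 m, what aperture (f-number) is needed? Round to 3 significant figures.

Rearrange H = f²/(N·c) + f for N: N = f² / ((H − f)·c).
N = 75² / ((335000 − 75) × 0.014) = 5625 / 4689 ≈ 1.20.

f/1.20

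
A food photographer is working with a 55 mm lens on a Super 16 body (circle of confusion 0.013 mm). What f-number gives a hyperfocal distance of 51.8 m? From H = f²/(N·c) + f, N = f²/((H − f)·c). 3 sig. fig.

f/4.50

Rearrange H = f²/(N·c) + f for N: N = f² / ((H − f)·c).
N = 55² / ((51800 − 55) × 0.013) = 3025 / 672.7 ≈ 4.50.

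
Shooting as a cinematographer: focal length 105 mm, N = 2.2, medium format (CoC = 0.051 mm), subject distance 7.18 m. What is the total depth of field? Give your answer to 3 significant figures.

1.04 m

Hyperfocal distance H = f²/(N·c) + f = 105²/(2.2 × 0.051) + 105 = 11025/0.1122 + 105 ≈ 98367.0 mm ≈ 98.37 m.
Near limit Dn = s·(H − f)/(H + s − 2f) = 7180 × (98367.0 − 105) / (98367.0 + 7180 − 2 × 105) = 7180 × 98262.0 / 105337.0 ≈ 6697.8 mm.
Far limit Df = s·(H − f)/(H − s) = 7180 × (98367.0 − 105) / (98367.0 − 7180) = 7180 × 98262.0 / 91187.0 ≈ 7737.1 mm.
Depth of field = Df − Dn = 7737.1 − 6697.8 ≈ 1039.3 mm ≈ 1.04 m.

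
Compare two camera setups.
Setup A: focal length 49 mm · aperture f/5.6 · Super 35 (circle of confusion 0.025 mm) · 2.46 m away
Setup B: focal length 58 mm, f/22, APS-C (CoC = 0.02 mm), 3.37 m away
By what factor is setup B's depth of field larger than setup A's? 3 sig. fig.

Setup A: H = 49²/(5.6×0.025) + 49 ≈ 17199.0 mm; DoF = Df − Dn = 2862.41 − 2156.79 ≈ 705.62 mm.
Setup B: H = 58²/(22×0.02) + 58 ≈ 7703.5 mm; DoF = Df − Dn = 5945.6 − 2351.4 ≈ 3594.2 mm.
Ratio = 3594.2 / 705.62 ≈ 5.09.

5.09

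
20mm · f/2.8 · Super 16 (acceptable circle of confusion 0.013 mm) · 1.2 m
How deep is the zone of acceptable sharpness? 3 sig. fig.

261 mm

Hyperfocal distance H = f²/(N·c) + f = 20²/(2.8 × 0.013) + 20 = 400/0.0364 + 20 ≈ 11009.0 mm ≈ 11.01 m.
Near limit Dn = s·(H − f)/(H + s − 2f) = 1200 × (11009.0 − 20) / (11009.0 + 1200 − 2 × 20) = 1200 × 10989.0 / 12169.0 ≈ 1083.64 mm.
Far limit Df = s·(H − f)/(H − s) = 1200 × (11009.0 − 20) / (11009.0 − 1200) = 1200 × 10989.0 / 9809.0 ≈ 1344.36 mm.
Depth of field = Df − Dn = 1344.36 − 1083.64 ≈ 260.72 mm.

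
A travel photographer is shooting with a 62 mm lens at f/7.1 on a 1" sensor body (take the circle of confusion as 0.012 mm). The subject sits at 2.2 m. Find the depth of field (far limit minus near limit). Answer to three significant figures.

209 mm

Hyperfocal distance H = f²/(N·c) + f = 62²/(7.1 × 0.012) + 62 = 3844/0.0852 + 62 ≈ 45179.4 mm ≈ 45.18 m.
Near limit Dn = s·(H − f)/(H + s − 2f) = 2200 × (45179.4 − 62) / (45179.4 + 2200 − 2 × 62) = 2200 × 45117.4 / 47255.4 ≈ 2100.46 mm.
Far limit Df = s·(H − f)/(H − s) = 2200 × (45179.4 − 62) / (45179.4 − 2200) = 2200 × 45117.4 / 42979.4 ≈ 2309.44 mm.
Depth of field = Df − Dn = 2309.44 − 2100.46 ≈ 208.98 mm.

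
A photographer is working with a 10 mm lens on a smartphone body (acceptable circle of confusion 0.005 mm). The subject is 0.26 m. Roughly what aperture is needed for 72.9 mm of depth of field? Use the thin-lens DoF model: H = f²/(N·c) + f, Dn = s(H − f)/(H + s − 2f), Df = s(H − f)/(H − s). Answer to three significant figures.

Write h = H − f = f²/(N·c). The thin-lens limits are Dn = s·h/(h + (s−f)) and Df = s·h/(h − (s−f)), so DoF = Df − Dn = 2·s·(s−f)·h / (h² − (s−f)²).
That is a quadratic in h: DoF·h² − 2·s·(s−f)·h − DoF·(s−f)² = 0 ⇒ h = (s−f)·(s + √(s² + DoF²)) / DoF = 250 × (260 + √(260² + 72.9²)) / 72.9 = 250 × (260 + 270.027) / 72.9 ≈ 1817.6 mm.
Then N = f²/(c·h) = 10² / (0.005 × 1817.6) = 100 / 9.0882 ≈ 11.

f/11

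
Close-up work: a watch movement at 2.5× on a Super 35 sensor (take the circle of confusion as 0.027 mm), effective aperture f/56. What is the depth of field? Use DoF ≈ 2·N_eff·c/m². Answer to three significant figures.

At magnification m, DoF ≈ 2·N_eff·c/m² = 2 × 56 × 0.027 / 2.5² = 3.024 / 6.25 ≈ 0.484 mm.

0.484 mm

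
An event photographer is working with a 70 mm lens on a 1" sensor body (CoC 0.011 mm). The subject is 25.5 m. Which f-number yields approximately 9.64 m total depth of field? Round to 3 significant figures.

f/3.20

Write h = H − f = f²/(N·c). The thin-lens limits are Dn = s·h/(h + (s−f)) and Df = s·h/(h − (s−f)), so DoF = Df − Dn = 2·s·(s−f)·h / (h² − (s−f)²).
That is a quadratic in h: DoF·h² − 2·s·(s−f)·h − DoF·(s−f)² = 0 ⇒ h = (s−f)·(s + √(s² + DoF²)) / DoF = 25430 × (25500 + √(25500² + 9640²)) / 9640 = 25430 × (25500 + 27261.3) / 9640 ≈ 139183 mm.
Then N = f²/(c·h) = 70² / (0.011 × 139183) = 4900 / 1531.0 ≈ 3.20.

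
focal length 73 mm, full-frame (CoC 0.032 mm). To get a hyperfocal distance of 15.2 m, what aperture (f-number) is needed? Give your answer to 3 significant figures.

Rearrange H = f²/(N·c) + f for N: N = f² / ((H − f)·c).
N = 73² / ((15200 − 73) × 0.032) = 5329 / 484.1 ≈ 11.

f/11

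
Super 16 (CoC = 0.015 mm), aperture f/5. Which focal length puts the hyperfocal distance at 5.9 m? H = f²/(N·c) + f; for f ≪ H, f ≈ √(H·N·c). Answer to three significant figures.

From H = f²/(N·c) + f, with f ≪ H: f ≈ √(H·N·c) = √(5900 × 5 × 0.015) = √442.50 ≈ 21.04 mm.
The +f correction barely moves this — solving exactly, f² + N·c·f − N·c·H = 0 ⇒ f = (−N·c + √((N·c)² + 4·N·c·H))/2 = (−0.075 + √1770.0)/2 ≈ 20.998 mm, so f ≈ 21.0 mm.

21.0 mm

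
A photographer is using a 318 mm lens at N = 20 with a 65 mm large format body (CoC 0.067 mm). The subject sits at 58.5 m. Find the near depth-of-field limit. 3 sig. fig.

33.0 m

Hyperfocal distance H = f²/(N·c) + f = 318²/(20 × 0.067) + 318 = 101124/1.34 + 318 ≈ 75783.7 mm ≈ 75.78 m.
Near limit Dn = s·(H − f)/(H + s − 2f) = 58500 × (75783.7 − 318) / (75783.7 + 58500 − 2 × 318) = 58500 × 75465.7 / 133647.7 ≈ 33033 mm ≈ 33.0 m.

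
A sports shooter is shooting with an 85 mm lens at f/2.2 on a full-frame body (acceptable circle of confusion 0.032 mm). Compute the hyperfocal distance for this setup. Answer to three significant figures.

103 m

Hyperfocal distance H = f²/(N·c) + f = 85²/(2.2 × 0.032) + 85 = 7225/0.0704 + 85 ≈ 102712.8 mm ≈ 103 m.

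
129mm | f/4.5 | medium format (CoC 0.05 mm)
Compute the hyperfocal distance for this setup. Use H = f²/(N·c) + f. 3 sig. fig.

74.1 m

Hyperfocal distance H = f²/(N·c) + f = 129²/(4.5 × 0.05) + 129 = 16641/0.225 + 129 ≈ 74089.0 mm ≈ 74.1 m.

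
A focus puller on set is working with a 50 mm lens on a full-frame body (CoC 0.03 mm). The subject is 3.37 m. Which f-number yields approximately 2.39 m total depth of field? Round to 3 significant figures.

f/8

Write h = H − f = f²/(N·c). The thin-lens limits are Dn = s·h/(h + (s−f)) and Df = s·h/(h − (s−f)), so DoF = Df − Dn = 2·s·(s−f)·h / (h² − (s−f)²).
That is a quadratic in h: DoF·h² − 2·s·(s−f)·h − DoF·(s−f)² = 0 ⇒ h = (s−f)·(s + √(s² + DoF²)) / DoF = 3320 × (3370 + √(3370² + 2390²)) / 2390 = 3320 × (3370 + 4131.46) / 2390 ≈ 10420 mm.
Then N = f²/(c·h) = 50² / (0.03 × 10420) = 2500 / 312.61 ≈ 8.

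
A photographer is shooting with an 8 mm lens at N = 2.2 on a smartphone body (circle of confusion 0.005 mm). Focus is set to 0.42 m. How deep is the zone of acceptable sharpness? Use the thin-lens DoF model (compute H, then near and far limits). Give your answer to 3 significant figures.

Hyperfocal distance H = f²/(N·c) + f = 8²/(2.2 × 0.005) + 8 = 64/0.011 + 8 ≈ 5826.2 mm ≈ 5.826 m.
Near limit Dn = s·(H − f)/(H + s − 2f) = 420 × (5826.2 − 8) / (5826.2 + 420 − 2 × 8) = 420 × 5818.2 / 6230.2 ≈ 392.226 mm.
Far limit Df = s·(H − f)/(H − s) = 420 × (5826.2 − 8) / (5826.2 − 420) = 420 × 5818.2 / 5406.2 ≈ 452.008 mm.
Depth of field = Df − Dn = 452.008 − 392.226 ≈ 59.782 mm.

59.8 mm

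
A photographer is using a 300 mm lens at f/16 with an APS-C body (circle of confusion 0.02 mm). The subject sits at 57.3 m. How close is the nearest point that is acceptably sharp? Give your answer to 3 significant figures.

47.6 m

Hyperfocal distance H = f²/(N·c) + f = 300²/(16 × 0.02) + 300 = 90000/0.32 + 300 ≈ 281550.0 mm ≈ 281.6 m.
Near limit Dn = s·(H − f)/(H + s − 2f) = 57300 × (281550.0 − 300) / (281550.0 + 57300 − 2 × 300) = 57300 × 281250.0 / 338250.0 ≈ 47644 mm ≈ 47.6 m.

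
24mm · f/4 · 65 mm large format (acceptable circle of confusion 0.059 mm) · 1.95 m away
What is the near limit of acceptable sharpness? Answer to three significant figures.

1.09 m

Hyperfocal distance H = f²/(N·c) + f = 24²/(4 × 0.059) + 24 = 576/0.236 + 24 ≈ 2464.7 mm ≈ 2.465 m.
Near limit Dn = s·(H − f)/(H + s − 2f) = 1950 × (2464.7 − 24) / (2464.7 + 1950 − 2 × 24) = 1950 × 2440.7 / 4366.7 ≈ 1089.9 mm ≈ 1.09 m.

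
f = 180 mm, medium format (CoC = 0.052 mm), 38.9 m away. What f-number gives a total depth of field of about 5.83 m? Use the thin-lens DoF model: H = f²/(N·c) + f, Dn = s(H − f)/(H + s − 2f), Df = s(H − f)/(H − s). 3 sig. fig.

f/1.20

Write h = H − f = f²/(N·c). The thin-lens limits are Dn = s·h/(h + (s−f)) and Df = s·h/(h − (s−f)), so DoF = Df − Dn = 2·s·(s−f)·h / (h² − (s−f)²).
That is a quadratic in h: DoF·h² − 2·s·(s−f)·h − DoF·(s−f)² = 0 ⇒ h = (s−f)·(s + √(s² + DoF²)) / DoF = 38720 × (38900 + √(38900² + 5830²)) / 5830 = 38720 × (38900 + 39334.4) / 5830 ≈ 519595 mm.
Then N = f²/(c·h) = 180² / (0.052 × 519595) = 32400 / 27019 ≈ 1.20.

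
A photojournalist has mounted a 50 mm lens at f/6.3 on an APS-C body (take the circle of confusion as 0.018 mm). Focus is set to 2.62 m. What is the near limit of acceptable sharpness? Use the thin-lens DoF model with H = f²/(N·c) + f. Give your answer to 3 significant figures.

2.35 m

Hyperfocal distance H = f²/(N·c) + f = 50²/(6.3 × 0.018) + 50 = 2500/0.1134 + 50 ≈ 22095.9 mm ≈ 22.10 m.
Near limit Dn = s·(H − f)/(H + s − 2f) = 2620 × (22095.9 − 50) / (22095.9 + 2620 − 2 × 50) = 2620 × 22045.9 / 24615.9 ≈ 2346.5 mm ≈ 2.35 m.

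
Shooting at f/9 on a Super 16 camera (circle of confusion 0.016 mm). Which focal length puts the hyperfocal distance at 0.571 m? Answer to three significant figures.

9.00 mm

From H = f²/(N·c) + f, with f ≪ H: f ≈ √(H·N·c) = √(571 × 9 × 0.016) = √82.224 ≈ 9.068 mm.
Exact: f² + N·c·f − N·c·H = 0 ⇒ f = (−N·c + √((N·c)² + 4·N·c·H))/2 = (−0.144 + √328.92)/2 ≈ 8.9960 mm ≈ 9.00 mm.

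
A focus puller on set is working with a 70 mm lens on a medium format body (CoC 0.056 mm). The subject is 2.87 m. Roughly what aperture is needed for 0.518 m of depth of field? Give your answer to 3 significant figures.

f/2.80

Write h = H − f = f²/(N·c). The thin-lens limits are Dn = s·h/(h + (s−f)) and Df = s·h/(h − (s−f)), so DoF = Df − Dn = 2·s·(s−f)·h / (h² − (s−f)²).
That is a quadratic in h: DoF·h² − 2·s·(s−f)·h − DoF·(s−f)² = 0 ⇒ h = (s−f)·(s + √(s² + DoF²)) / DoF = 2800 × (2870 + √(2870² + 518²)) / 518 = 2800 × (2870 + 2916.37) / 518 ≈ 31278 mm.
Then N = f²/(c·h) = 70² / (0.056 × 31278) = 4900 / 1751.6 ≈ 2.80.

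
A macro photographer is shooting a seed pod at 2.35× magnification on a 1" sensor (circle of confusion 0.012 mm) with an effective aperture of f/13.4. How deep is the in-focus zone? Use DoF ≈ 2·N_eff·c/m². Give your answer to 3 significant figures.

0.0582 mm

At magnification m, DoF ≈ 2·N_eff·c/m² = 2 × 13.4 × 0.012 / 2.35² = 0.3216 / 5.523 ≈ 0.0582 mm.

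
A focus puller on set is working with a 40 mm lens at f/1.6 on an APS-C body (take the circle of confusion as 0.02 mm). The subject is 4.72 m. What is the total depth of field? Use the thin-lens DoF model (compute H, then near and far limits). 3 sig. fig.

Hyperfocal distance H = f²/(N·c) + f = 40²/(1.6 × 0.02) + 40 = 1600/0.032 + 40 ≈ 50040.0 mm ≈ 50.04 m.
Near limit Dn = s·(H − f)/(H + s − 2f) = 4720 × (50040.0 − 40) / (50040.0 + 4720 − 2 × 40) = 4720 × 50000.0 / 54680.0 ≈ 4316.02 mm.
Far limit Df = s·(H − f)/(H − s) = 4720 × (50040.0 − 40) / (50040.0 − 4720) = 4720 × 50000.0 / 45320.0 ≈ 5207.41 mm.
Depth of field = Df − Dn = 5207.41 − 4316.02 ≈ 891.39 mm ≈ 0.891 m.

0.891 m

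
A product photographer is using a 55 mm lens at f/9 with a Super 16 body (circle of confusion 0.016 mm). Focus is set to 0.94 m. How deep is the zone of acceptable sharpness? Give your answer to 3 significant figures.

Hyperfocal distance H = f²/(N·c) + f = 55²/(9 × 0.016) + 55 = 3025/0.144 + 55 ≈ 21061.9 mm ≈ 21.06 m.
Near limit Dn = s·(H − f)/(H + s − 2f) = 940 × (21061.9 − 55) / (21061.9 + 940 − 2 × 55) = 940 × 21006.9 / 21891.9 ≈ 902.000 mm.
Far limit Df = s·(H − f)/(H − s) = 940 × (21061.9 − 55) / (21061.9 − 940) = 940 × 21006.9 / 20121.9 ≈ 981.343 mm.
Depth of field = Df − Dn = 981.343 − 902.000 ≈ 79.343 mm.

79.3 mm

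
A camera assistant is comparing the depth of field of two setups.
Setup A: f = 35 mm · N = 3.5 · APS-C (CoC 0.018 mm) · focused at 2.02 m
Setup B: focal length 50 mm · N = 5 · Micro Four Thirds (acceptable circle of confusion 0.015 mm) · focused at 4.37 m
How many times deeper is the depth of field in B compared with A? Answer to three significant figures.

2.76

Setup A: H = 35²/(3.5×0.018) + 35 ≈ 19479.4 mm; DoF = Df − Dn = 2249.66 − 1832.89 ≈ 416.77 mm.
Setup B: H = 50²/(5×0.015) + 50 ≈ 33383.3 mm; DoF = Df − Dn = 5020.7 − 3868.6 ≈ 1152.1 mm.
Ratio = 1152.1 / 416.77 ≈ 2.76.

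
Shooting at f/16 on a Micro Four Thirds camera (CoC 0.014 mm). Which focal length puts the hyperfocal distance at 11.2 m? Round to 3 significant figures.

50.0 mm

From H = f²/(N·c) + f, with f ≪ H: f ≈ √(H·N·c) = √(11200 × 16 × 0.014) = √2508.8 ≈ 50.09 mm.
Exact: f² + N·c·f − N·c·H = 0 ⇒ f = (−N·c + √((N·c)² + 4·N·c·H))/2 = (−0.224 + √10035)/2 ≈ 49.976 mm ≈ 50.0 mm.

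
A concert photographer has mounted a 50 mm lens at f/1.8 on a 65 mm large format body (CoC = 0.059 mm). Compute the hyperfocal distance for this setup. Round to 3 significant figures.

23.6 m

Hyperfocal distance H = f²/(N·c) + f = 50²/(1.8 × 0.059) + 50 = 2500/0.1062 + 50 ≈ 23590.5 mm ≈ 23.6 m.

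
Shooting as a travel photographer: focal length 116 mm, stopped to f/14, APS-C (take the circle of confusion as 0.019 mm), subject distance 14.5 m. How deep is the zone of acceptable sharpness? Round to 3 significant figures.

8.97 m

Hyperfocal distance H = f²/(N·c) + f = 116²/(14 × 0.019) + 116 = 13456/0.266 + 116 ≈ 50702.5 mm ≈ 50.70 m.
Near limit Dn = s·(H − f)/(H + s − 2f) = 14500 × (50702.5 − 116) / (50702.5 + 14500 − 2 × 116) = 14500 × 50586.5 / 64970.5 ≈ 11289.8 mm.
Far limit Df = s·(H − f)/(H − s) = 14500 × (50702.5 − 116) / (50702.5 − 14500) = 14500 × 50586.5 / 36202.5 ≈ 20261.2 mm.
Depth of field = Df − Dn = 20261.2 − 11289.8 ≈ 8971.4 mm ≈ 8.97 m.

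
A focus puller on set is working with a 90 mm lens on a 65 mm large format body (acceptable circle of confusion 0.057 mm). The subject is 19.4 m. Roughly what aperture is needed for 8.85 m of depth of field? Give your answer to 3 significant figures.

f/1.60

Write h = H − f = f²/(N·c). The thin-lens limits are Dn = s·h/(h + (s−f)) and Df = s·h/(h − (s−f)), so DoF = Df − Dn = 2·s·(s−f)·h / (h² − (s−f)²).
That is a quadratic in h: DoF·h² − 2·s·(s−f)·h − DoF·(s−f)² = 0 ⇒ h = (s−f)·(s + √(s² + DoF²)) / DoF = 19310 × (19400 + √(19400² + 8850²)) / 8850 = 19310 × (19400 + 21323.3) / 8850 ≈ 88855 mm.
Then N = f²/(c·h) = 90² / (0.057 × 88855) = 8100 / 5064.7 ≈ 1.60.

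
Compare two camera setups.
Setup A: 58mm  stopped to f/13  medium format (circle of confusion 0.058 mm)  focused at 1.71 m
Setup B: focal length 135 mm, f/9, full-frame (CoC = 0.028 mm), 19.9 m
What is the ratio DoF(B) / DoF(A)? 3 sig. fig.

8.01

Setup A: H = 58²/(13×0.058) + 58 ≈ 4519.5 mm; DoF = Df − Dn = 2715.5 − 1247.9 ≈ 1467.6 mm.
Setup B: H = 135²/(9×0.028) + 135 ≈ 72456.4 mm; DoF = Df − Dn = 27384 − 15629 ≈ 11755 mm.
Ratio = 11755 / 1467.6 ≈ 8.01.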